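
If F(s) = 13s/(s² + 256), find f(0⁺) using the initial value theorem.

f(0⁺) = lim_{s→∞} s·13s/(s² + 256) = lim_{s→∞} 13s²/(s² + 256) = 13

Final answer: 13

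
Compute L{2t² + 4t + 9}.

L{2t² + 4t + 9} = 2·2/s³ + 4/s² + 9/s = 4/s³ + 4/s² + 9/s

Final answer: 4/s³ + 4/s² + 9/s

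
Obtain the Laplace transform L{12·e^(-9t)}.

L{e^(at)} = 1/(s-a), so L{e^(-9t)} = 1/(s+9). Then L{12·e^(-9t)} = 12/(s+9)

Final answer: 12/(s+9)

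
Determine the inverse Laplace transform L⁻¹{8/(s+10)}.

L⁻¹{1/(s-a)} = e^(at), so L⁻¹{1/(s+10)} = e^(-10t), and L⁻¹{8/(s+10)} = 8·e^(-10t)

Final answer: 8·e^(-10t)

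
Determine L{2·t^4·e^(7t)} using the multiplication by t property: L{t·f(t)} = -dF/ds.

Using L{t^n·e^(at)} = n!/(s-a)^(n+1), L{t^4·e^(7t)} = 24/(s-7)^5, so L{2·t^4·e^(7t)} = 2·24/(s-7)^5 = 48/(s-7)^5

Final answer: 48/(s-7)^5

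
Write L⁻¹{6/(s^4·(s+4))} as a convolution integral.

6/(s^4·(s+4)) = (6/s^4)·(1/(s+4)) = L{t^3}·L{e^(-4t)}. So f(t) = t^3*e^(-4t) = ∫₀ᵗ τ^3·e^(-4(t-τ)) dτ

Final answer: ∫₀ᵗ τ^3·e^(-4(t-τ)) dτ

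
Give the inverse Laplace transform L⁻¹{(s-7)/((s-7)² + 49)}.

Using frequency shift, L⁻¹{(s-7)/((s-7)² + 49)} = e^(7t)·cos(7t)

Final answer: e^(7t)·cos(7t)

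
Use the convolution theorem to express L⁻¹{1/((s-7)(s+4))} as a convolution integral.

1/((s-7)(s+4)) = (1/(s-7))·(1/(s+4)) = L{e^(7t)}·L{e^(-4t)}. So f(t) = e^(7t)*e^(-4t) = ∫₀ᵗ e^(7τ)·e^(-4(t-τ)) dτ

Final answer: ∫₀ᵗ e^(7τ)·e^(-4(t-τ)) dτ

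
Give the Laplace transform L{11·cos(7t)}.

L{cos(ωt)} = s/(s² + ω²), so L{cos(7t)} = s/(s² + 49). Then L{11·cos(7t)} = 11·s/(s² + 49) = 11s/(s² + 49)

Final answer: 11s/(s² + 49)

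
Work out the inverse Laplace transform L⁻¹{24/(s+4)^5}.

L⁻¹{n!/(s-a)^(n+1)} = t^n·e^(at) with n=4, a=-4. So L⁻¹{24/(s+4)^5} = t^4·e^(-4t)

Final answer: t^4·e^(-4t)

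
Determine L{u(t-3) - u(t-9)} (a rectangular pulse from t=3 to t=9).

L{u(t-a)} = e^(-as)/s. L{u(t-3) - u(t-9)} = (e^(-3s) - e^(-9s))/s

Final answer: (e^(-3s) - e^(-9s))/s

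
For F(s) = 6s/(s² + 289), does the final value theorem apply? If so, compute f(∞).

The final value theorem requires all poles of sF(s) in the left half-plane. sF(s) = 6s²/(s² + 289) has poles at s = ±17i (imaginary axis). Theorem does NOT apply (oscillatory system).

Final answer: Not applicable (oscillatory)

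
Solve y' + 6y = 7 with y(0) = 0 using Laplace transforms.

sY + 6Y = 7/s. Y = 7/(s(s+6)). Partial fractions: Y = 7/6/s - 7/6/(s+6)

Final answer: y(t) = 7/6(1 - e^(-6t))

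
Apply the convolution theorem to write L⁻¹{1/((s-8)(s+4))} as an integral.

1/((s-8)(s+4)) = (1/(s-8))·(1/(s+4)) = L{e^(8t)}·L{e^(-4t)}. So f(t) = e^(8t)*e^(-4t) = ∫₀ᵗ e^(8τ)·e^(-4(t-τ)) dτ

Final answer: ∫₀ᵗ e^(8τ)·e^(-4(t-τ)) dτ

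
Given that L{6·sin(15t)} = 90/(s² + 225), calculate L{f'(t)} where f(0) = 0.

L{f'(t)} = s·F(s) - f(0) = s·90/(s² + 225) - 0 = 90s/(s² + 225)

Final answer: 90s/(s² + 225)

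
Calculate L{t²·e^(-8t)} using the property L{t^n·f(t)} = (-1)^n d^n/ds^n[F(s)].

L{e^(-8t)} = 1/(s+8). d/ds[1/(s+8)] = -1/(s+8)². d²/ds²[1/(s+8)] = 2/(s+8)³. So L{t²·e^(-8t)} = (-1)² · 2/(s+8)³ = 2/(s+8)³

Final answer: 2/(s+8)³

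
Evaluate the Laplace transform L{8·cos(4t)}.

L{cos(ωt)} = s/(s² + ω²), so L{cos(4t)} = s/(s² + 16). Then L{8·cos(4t)} = 8·s/(s² + 16) = 8s/(s² + 16)

Final answer: 8s/(s² + 16)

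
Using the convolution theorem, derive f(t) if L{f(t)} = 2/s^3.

2/s^3 = (2/s)·(1/s^2) = L{2}·L{t}. By convolution, f(t) = 2*t = ∫₀ᵗ 2·τ dτ = 2·t²/2

Final answer: 2·t²/2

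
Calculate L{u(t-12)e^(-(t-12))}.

u(t-a)f(t-a) with f(t)=e^(-t). L{e^(-t)} = 1/(s+1). By time shift: e^(-12s)/(s+1)

Final answer: e^(-12s)/(s+1)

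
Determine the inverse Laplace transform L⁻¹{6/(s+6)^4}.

L⁻¹{n!/(s-a)^(n+1)} = t^n·e^(at), so L⁻¹{6/(s+6)^4} = t^3·e^(-6t)

Final answer: t^3·e^(-6t)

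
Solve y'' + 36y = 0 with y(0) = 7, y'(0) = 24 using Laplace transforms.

L{y''} + 36L{y} = 0. s²Y - 7s - 24 + 36Y = 0. Y(s² + 36) = 7s + 24. Y = (7s + 24)/(s² + 36). Inverting: y(t) = 7cos(6t) + 4sin(6t)

Final answer: y(t) = 7cos(6t) + 4sin(6t)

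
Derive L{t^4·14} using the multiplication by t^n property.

L{14} = 14/s. d^1/ds^1[1/s] = -1/s². d^2/ds^2[1/s] = 2/s^3. d^3/ds^3[1/s] = -6/s^4. d^4/ds^4[1/s] = 24/s^5. So L{t^4} = (-1)^{4}·24/s^5 = 24/s^5. Then L{t^4·14} = 14·24/s^5 = 336/s^5

Final answer: 336/s^5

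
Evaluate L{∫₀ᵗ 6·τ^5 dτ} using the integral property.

L{∫₀ᵗ f(τ)dτ} = F(s)/s with f(t) = 6t^5. F(s) = 720/s^6, so L{∫₀ᵗ 6·τ^5 dτ} = (720/s^6)/s = 720/s^7. (Check: ∫₀ᵗ 6·τ^5 dτ = 6t^6/6.)

Final answer: 720/s^7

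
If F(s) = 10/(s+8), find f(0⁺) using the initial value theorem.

f(0⁺) = lim_{s→∞} s·10/(s+8) = lim_{s→∞} 10s/(s+8) = 10

Final answer: 10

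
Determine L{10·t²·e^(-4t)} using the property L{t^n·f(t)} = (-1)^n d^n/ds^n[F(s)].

L{e^(-4t)} = 1/(s+4). d/ds[1/(s+4)] = -1/(s+4)². d²/ds²[1/(s+4)] = 2/(s+4)³. So L{t²·e^(-4t)} = (-1)² · 2/(s+4)³ = 2/(s+4)³. Then L{10·t²·e^(-4t)} = 10·2/(s+4)³ = 20/(s+4)³

Final answer: 20/(s+4)³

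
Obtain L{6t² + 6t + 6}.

L{6t² + 6t + 6} = 6·2/s³ + 6/s² + 6/s = 12/s³ + 6/s² + 6/s

Final answer: 12/s³ + 6/s² + 6/s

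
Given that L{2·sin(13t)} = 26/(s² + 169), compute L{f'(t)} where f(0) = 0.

L{f'(t)} = s·F(s) - f(0) = s·26/(s² + 169) - 0 = 26s/(s² + 169)

Final answer: 26s/(s² + 169)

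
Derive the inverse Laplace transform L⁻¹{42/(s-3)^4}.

L⁻¹{n!/(s-a)^(n+1)} = t^n·e^(at) with n=3, a=3. So L⁻¹{6/(s-3)^4} = t^3·e^(3t), and L⁻¹{42/(s-3)^4} = (42/6)·t^3·e^(3t) = 7·t^3·e^(3t)

Final answer: 7·t^3·e^(3t)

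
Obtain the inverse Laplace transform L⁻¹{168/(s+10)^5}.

L⁻¹{n!/(s-a)^(n+1)} = t^n·e^(at) with n=4, a=-10. So L⁻¹{24/(s+10)^5} = t^4·e^(-10t), and L⁻¹{168/(s+10)^5} = (168/24)·t^4·e^(-10t) = 7·t^4·e^(-10t)

Final answer: 7·t^4·e^(-10t)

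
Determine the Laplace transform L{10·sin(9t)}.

L{sin(ωt)} = ω/(s² + ω²), so L{sin(9t)} = 9/(s² + 81). Then L{10·sin(9t)} = 10·9/(s² + 81) = 90/(s² + 81)

Final answer: 90/(s² + 81)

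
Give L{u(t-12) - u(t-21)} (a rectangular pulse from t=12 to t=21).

L{u(t-a)} = e^(-as)/s. L{u(t-12) - u(t-21)} = (e^(-12s) - e^(-21s))/s

Final answer: (e^(-12s) - e^(-21s))/s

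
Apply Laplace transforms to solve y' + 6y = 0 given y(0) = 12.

L{y'} + 6L{y} = 0. sY - 12 + 6Y = 0. Y(s+6) = 12. Y = 12/(s+6)

Final answer: y(t) = 12e^(-6t)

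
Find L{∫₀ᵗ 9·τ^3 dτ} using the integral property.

L{∫₀ᵗ f(τ)dτ} = F(s)/s with f(t) = 9t^3. F(s) = 54/s^4, so L{∫₀ᵗ 9·τ^3 dτ} = (54/s^4)/s = 54/s^5. (Check: ∫₀ᵗ 9·τ^3 dτ = 9t^4/4.)

Final answer: 54/s^5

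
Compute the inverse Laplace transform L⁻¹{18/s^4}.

L⁻¹{n!/s^(n+1)} = t^n with n=3. So L⁻¹{6/s^4} = t^3, and L⁻¹{18/s^4} = (18/6)·t^3 = 3·t^3

Final answer: 3·t^3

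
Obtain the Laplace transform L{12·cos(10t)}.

L{cos(ωt)} = s/(s² + ω²), so L{cos(10t)} = s/(s² + 100). Then L{12·cos(10t)} = 12·s/(s² + 100) = 12s/(s² + 100)

Final answer: 12s/(s² + 100)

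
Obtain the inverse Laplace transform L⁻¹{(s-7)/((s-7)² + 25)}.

Using frequency shift, L⁻¹{(s-7)/((s-7)² + 25)} = e^(7t)·cos(5t)

Final answer: e^(7t)·cos(5t)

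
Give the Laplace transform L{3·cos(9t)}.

L{cos(ωt)} = s/(s² + ω²), so L{cos(9t)} = s/(s² + 81). Then L{3·cos(9t)} = 3·s/(s² + 81) = 3s/(s² + 81)

Final answer: 3s/(s² + 81)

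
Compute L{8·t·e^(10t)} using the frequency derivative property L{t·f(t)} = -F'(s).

L{e^(10t)} = 1/(s-10). By frequency derivative: L{t·e^(10t)} = -d/ds[1/(s-10)] = -(-1)/(s-10)² = 1/(s-10)². Then L{8·t·e^(10t)} = 8·1/(s-10)² = 8/(s-10)²

Final answer: 8/(s-10)²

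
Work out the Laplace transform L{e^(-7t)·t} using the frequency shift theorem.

L{e^(at)·t^n} = n!/(s-a)^(n+1), so L{e^(-7t)·t} = 1/(s+7)^2

Final answer: 1/(s+7)^2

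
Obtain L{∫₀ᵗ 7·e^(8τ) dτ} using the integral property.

L{∫₀ᵗ f(τ)dτ} = F(s)/s with F(s) = 7/(s-8), so L{∫₀ᵗ 7·e^(8τ) dτ} = 7/(s(s-8))

Final answer: 7/(s(s-8))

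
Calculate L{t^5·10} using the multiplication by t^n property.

L{10} = 10/s. d^1/ds^1[1/s] = -1/s². d^2/ds^2[1/s] = 2/s^3. d^3/ds^3[1/s] = -6/s^4. d^4/ds^4[1/s] = 24/s^5. d^5/ds^5[1/s] = -120/s^6. So L{t^5} = (-1)^{5}·-120/s^6 = 120/s^6. Then L{t^5·10} = 10·120/s^6 = 1200/s^6

Final answer: 1200/s^6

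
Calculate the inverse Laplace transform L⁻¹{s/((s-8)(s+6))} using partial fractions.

Using partial fractions, f(t) = (8e^(8t) + 6e^(-6t))/14

Final answer: (8e^(8t) + 6e^(-6t))/14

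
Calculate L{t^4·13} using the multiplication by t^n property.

L{13} = 13/s. d^1/ds^1[1/s] = -1/s². d^2/ds^2[1/s] = 2/s^3. d^3/ds^3[1/s] = -6/s^4. d^4/ds^4[1/s] = 24/s^5. So L{t^4} = (-1)^{4}·24/s^5 = 24/s^5. Then L{t^4·13} = 13·24/s^5 = 312/s^5

Final answer: 312/s^5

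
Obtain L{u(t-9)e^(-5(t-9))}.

u(t-a)f(t-a) with f(t)=e^(-5t). L{e^(-5t)} = 1/(s+5). By time shift: e^(-9s)/(s+5)

Final answer: e^(-9s)/(s+5)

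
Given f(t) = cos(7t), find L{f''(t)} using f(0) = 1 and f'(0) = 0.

F(s) = s/(s² + 49). L{f''(t)} = s²F(s) - sf(0) - f'(0) = s³/(s² + 49) - s = (s³ - s(s² + 49))/(s² + 49) = -49s/(s² + 49)

Final answer: -49s/(s² + 49)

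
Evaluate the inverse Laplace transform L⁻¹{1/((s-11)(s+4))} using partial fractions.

Decompose: A/(s-11) + B/(s+4). A = 1/15, B = -1/15. f(t) = (e^(11t) - e^(-4t))/15

Final answer: (e^(11t) - e^(-4t))/15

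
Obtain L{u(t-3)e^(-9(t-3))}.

u(t-a)f(t-a) with f(t)=e^(-9t). L{e^(-9t)} = 1/(s+9). By time shift: e^(-3s)/(s+9)

Final answer: e^(-3s)/(s+9)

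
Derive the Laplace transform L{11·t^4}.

L{t^n} = n!/s^(n+1), so L{t^4} = 24/s^5. Then L{11·t^4} = 11·24/s^5 = 264/s^5

Final answer: 264/s^5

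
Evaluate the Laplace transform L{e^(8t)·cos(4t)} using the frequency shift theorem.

Frequency shift: L{e^(at)f(t)} = F(s-a). L{e^(8t)·cos(4t)} = (s-8)/((s-8)² + 16)

Final answer: (s-8)/((s-8)² + 16)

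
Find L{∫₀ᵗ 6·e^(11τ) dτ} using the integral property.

L{∫₀ᵗ f(τ)dτ} = F(s)/s with F(s) = 6/(s-11), so L{∫₀ᵗ 6·e^(11τ) dτ} = 6/(s(s-11))

Final answer: 6/(s(s-11))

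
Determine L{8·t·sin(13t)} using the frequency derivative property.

L{sin(13t)} = 13/(s² + 169). By L{t·f(t)} = -F'(s): -d/ds[13/(s² + 169)] = -(13)·(-2s)/(s² + 169)² = 26s/(s² + 169)². Then L{8·t·sin(13t)} = 8·26s/(s² + 169)² = 208s/(s² + 169)²

Final answer: 208s/(s² + 169)²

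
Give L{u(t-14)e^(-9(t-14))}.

u(t-a)f(t-a) with f(t)=e^(-9t). L{e^(-9t)} = 1/(s+9). By time shift: e^(-14s)/(s+9)

Final answer: e^(-14s)/(s+9)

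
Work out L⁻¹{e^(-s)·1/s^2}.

L⁻¹{1/s^2} = t. By the time shift theorem, L⁻¹{e^(-as)F(s)} = u(t-a)f(t-a) with a=1, so L⁻¹{e^(-s)·1/s^2} = u(t-1)·(t-1)

Final answer: u(t-1)·(t-1)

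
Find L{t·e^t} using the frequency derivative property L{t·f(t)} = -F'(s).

L{e^t} = 1/(s-1). By frequency derivative: L{t·e^t} = -d/ds[1/(s-1)] = -(-1)/(s-1)² = 1/(s-1)²

Final answer: 1/(s-1)²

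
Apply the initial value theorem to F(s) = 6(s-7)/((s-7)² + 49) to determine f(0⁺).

f(0⁺) = lim_{s→∞} sF(s) = lim_{s→∞} 6s(s-7)/((s-7)² + 49) = 6

Final answer: 6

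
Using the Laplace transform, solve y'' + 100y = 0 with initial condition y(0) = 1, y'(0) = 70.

L{y''} + 100L{y} = 0. s²Y - s - 70 + 100Y = 0. Y(s² + 100) = s + 70. Y = (s + 70)/(s² + 100). Inverting: y(t) = cos(10t) + 7sin(10t)

Final answer: y(t) = cos(10t) + 7sin(10t)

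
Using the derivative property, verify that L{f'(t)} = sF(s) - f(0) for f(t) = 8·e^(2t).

f'(t) = 16e^(2t). Direct: L{f'(t)} = 16/(s-2). Property: s·8/(s-2) - 8 = (8s - 8(s-2))/(s-2) = 16/(s-2). ✓

Final answer: 16/(s-2)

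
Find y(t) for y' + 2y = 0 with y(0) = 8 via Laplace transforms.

L{y'} + 2L{y} = 0. sY - 8 + 2Y = 0. Y(s+2) = 8. Y = 8/(s+2)

Final answer: y(t) = 8e^(-2t)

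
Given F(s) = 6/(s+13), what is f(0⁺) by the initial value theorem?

f(0⁺) = lim_{s→∞} s·6/(s+13) = lim_{s→∞} 6s/(s+13) = 6

Final answer: 6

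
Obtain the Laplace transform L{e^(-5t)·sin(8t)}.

L{e^(at)·sin(ωt)} = ω/((s-a)² + ω²), so L{e^(-5t)·sin(8t)} = 8/((s+5)² + 64)

Final answer: 8/((s+5)² + 64)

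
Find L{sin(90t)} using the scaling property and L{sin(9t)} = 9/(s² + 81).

Using L{f(at)} = (1/a)F(s/a) with a=10: L{sin(90t)} = (1/10) · 9/((s/10)² + 81) = (1/10) · 9·100/(s² + 8100) = 90/(s² + 8100)

Final answer: 90/(s² + 8100)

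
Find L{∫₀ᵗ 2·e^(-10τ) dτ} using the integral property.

L{∫₀ᵗ f(τ)dτ} = F(s)/s with F(s) = 2/(s+10), so L{∫₀ᵗ 2·e^(-10τ) dτ} = 2/(s(s+10))

Final answer: 2/(s(s+10))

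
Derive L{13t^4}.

L{t^n} = n!/s^(n+1). So L{13t^4} = 13·4!/s^5 = 312/s^5

Final answer: 312/s^5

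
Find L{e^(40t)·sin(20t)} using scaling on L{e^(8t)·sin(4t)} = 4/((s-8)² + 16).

Scaling with a=5: L{e^(40t)·sin(20t)} = (1/5) · 4/((s/5-8)² + 16). Simplifying: 20/((s-40)² + 400)

Final answer: 20/((s-40)² + 400)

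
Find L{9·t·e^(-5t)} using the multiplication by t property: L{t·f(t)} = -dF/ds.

Using L{t^n·e^(at)} = n!/(s-a)^(n+1), L{t·e^(-5t)} = 1/(s+5)^2, so L{9·t·e^(-5t)} = 9·1/(s+5)^2 = 9/(s+5)^2

Final answer: 9/(s+5)^2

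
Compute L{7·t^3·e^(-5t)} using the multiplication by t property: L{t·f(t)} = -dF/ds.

Using L{t^n·e^(at)} = n!/(s-a)^(n+1), L{t^3·e^(-5t)} = 6/(s+5)^4, so L{7·t^3·e^(-5t)} = 7·6/(s+5)^4 = 42/(s+5)^4

Final answer: 42/(s+5)^4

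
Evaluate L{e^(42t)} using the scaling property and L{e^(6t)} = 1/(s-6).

Using L{f(at)} = (1/a)F(s/a) with a=7 and f(t) = e^(6t): L{e^(42t)} = (1/7) · 1/((s/7)-6) = (1/7) · 7/(s-42) = 1/(s-42)

Final answer: 1/(s-42)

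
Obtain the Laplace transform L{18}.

L{18} = 18 · L{1} = 18/s

Final answer: 18/s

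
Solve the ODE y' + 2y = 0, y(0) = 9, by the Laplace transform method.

L{y'} + 2L{y} = 0. sY - 9 + 2Y = 0. Y(s+2) = 9. Y = 9/(s+2)

Final answer: y(t) = 9e^(-2t)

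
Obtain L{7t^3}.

L{t^n} = n!/s^(n+1). So L{7t^3} = 7·3!/s^4 = 42/s^4

Final answer: 42/s^4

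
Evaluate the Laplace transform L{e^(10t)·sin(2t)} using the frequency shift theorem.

Frequency shift: L{e^(at)f(t)} = F(s-a). L{e^(10t)·sin(2t)} = 2/((s-10)² + 4)

Final answer: 2/((s-10)² + 4)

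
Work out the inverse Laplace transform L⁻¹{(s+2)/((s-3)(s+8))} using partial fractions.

Using partial fractions, f(t) = (5e^(3t) + 6e^(-8t))/11

Final answer: (5e^(3t) + 6e^(-8t))/11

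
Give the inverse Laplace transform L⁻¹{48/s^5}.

L⁻¹{n!/s^(n+1)} = t^n with n=4. So L⁻¹{24/s^5} = t^4, and L⁻¹{48/s^5} = (48/24)·t^4 = 2·t^4

Final answer: 2·t^4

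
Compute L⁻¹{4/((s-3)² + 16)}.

Form: b/((s-a)² + b²) → e^(at)sin(bt). With a=3, b=4

Final answer: e^(3t)·sin(4t)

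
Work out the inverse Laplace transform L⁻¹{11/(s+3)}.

L⁻¹{1/(s-a)} = e^(at), so L⁻¹{1/(s+3)} = e^(-3t), and L⁻¹{11/(s+3)} = 11·e^(-3t)

Final answer: 11·e^(-3t)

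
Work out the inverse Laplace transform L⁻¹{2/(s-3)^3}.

L⁻¹{n!/(s-a)^(n+1)} = t^n·e^(at) with n=2, a=3. So L⁻¹{2/(s-3)^3} = t^2·e^(3t)

Final answer: t^2·e^(3t)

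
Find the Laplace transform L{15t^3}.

L{15t^3} = 15 · L{t^3} = 15 · 6/s^4 = 90/s^4

Final answer: 90/s^4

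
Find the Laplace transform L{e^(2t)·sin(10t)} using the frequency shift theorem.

Frequency shift: L{e^(at)f(t)} = F(s-a). L{e^(2t)·sin(10t)} = 10/((s-2)² + 100)

Final answer: 10/((s-2)² + 100)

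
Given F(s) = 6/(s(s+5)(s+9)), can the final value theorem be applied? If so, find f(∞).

Poles of sF(s) = 6/((s+5)(s+9)) are at s = -5 and s = -9, both in the left half-plane. Theorem applies. f(∞) = lim_{s→0} sF(s) = 6/(5·9) = 2/15

Final answer: 2/15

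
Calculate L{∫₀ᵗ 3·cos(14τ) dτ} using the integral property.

L{∫₀ᵗ f(τ)dτ} = F(s)/s with F(s) = 3s/(s² + 196), so the result is (3s/(s² + 196))/s = 3/(s² + 196)

Final answer: 3/(s² + 196)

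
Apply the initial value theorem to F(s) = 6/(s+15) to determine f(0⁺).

f(0⁺) = lim_{s→∞} s·6/(s+15) = lim_{s→∞} 6s/(s+15) = 6

Final answer: 6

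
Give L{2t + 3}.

L{2t + 3} = 2·L{t} + 3·L{1} = 2/s² + 3/s

Final answer: 2/s² + 3/s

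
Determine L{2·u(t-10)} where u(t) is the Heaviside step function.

L{u(t-a)} = e^(-as)/s. Here a=10, so L{u(t-10)} = e^(-10s)/s, and L{2·u(t-10)} = 2·e^(-10s)/s

Final answer: 2·e^(-10s)/s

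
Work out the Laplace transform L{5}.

L{5} = 5 · L{1} = 5/s

Final answer: 5/s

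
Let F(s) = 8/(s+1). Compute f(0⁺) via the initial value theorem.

f(0⁺) = lim_{s→∞} s·8/(s+1) = lim_{s→∞} 8s/(s+1) = 8

Final answer: 8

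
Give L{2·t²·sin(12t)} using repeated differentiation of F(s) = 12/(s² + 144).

F(s) = 12/(s² + 144). F'(s) = -24s/(s² + 144)². F''(s) = -24(144 - 3s²)/(s² + 144)³ = (72s² - 3456)/(s² + 144)³. So L{t²·sin(12t)} = (-1)² F''(s) = (72s² - 3456)/(s² + 144)³. Then L{2·t²·sin(12t)} = 2·(72s² - 3456)/(s² + 144)³ = (144s² - 6912)/(s² + 144)³

Final answer: (144s² - 6912)/(s² + 144)³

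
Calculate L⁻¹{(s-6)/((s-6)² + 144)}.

Using frequency shift: L⁻¹{(s-a)/((s-a)² + b²)} = e^(at)cos(bt). Here a=6, b=12

Final answer: e^(6t)·cos(12t)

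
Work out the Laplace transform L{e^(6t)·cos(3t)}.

L{e^(at)·cos(ωt)} = (s-a)/((s-a)² + ω²), so L{e^(6t)·cos(3t)} = (s-6)/((s-6)² + 9)

Final answer: (s-6)/((s-6)² + 9)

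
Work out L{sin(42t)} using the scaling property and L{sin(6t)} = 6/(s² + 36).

Using L{f(at)} = (1/a)F(s/a) with a=7: L{sin(42t)} = (1/7) · 6/((s/7)² + 36) = (1/7) · 6·49/(s² + 1764) = 42/(s² + 1764)

Final answer: 42/(s² + 1764)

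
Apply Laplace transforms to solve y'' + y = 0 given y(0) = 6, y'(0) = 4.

L{y''} + 1L{y} = 0. s²Y - 6s - 4 + Y = 0. Y(s² + 1) = 6s + 4. Y = (6s + 4)/(s² + 1). Inverting: y(t) = 6cos(t) + 4sin(t)

Final answer: y(t) = 6cos(t) + 4sin(t)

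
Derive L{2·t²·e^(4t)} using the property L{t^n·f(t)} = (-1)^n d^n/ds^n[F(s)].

L{e^(4t)} = 1/(s-4). d/ds[1/(s-4)] = -1/(s-4)². d²/ds²[1/(s-4)] = 2/(s-4)³. So L{t²·e^(4t)} = (-1)² · 2/(s-4)³ = 2/(s-4)³. Then L{2·t²·e^(4t)} = 2·2/(s-4)³ = 4/(s-4)³

Final answer: 4/(s-4)³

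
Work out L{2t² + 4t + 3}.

L{2t² + 4t + 3} = 2·2/s³ + 4/s² + 3/s = 4/s³ + 4/s² + 3/s

Final answer: 4/s³ + 4/s² + 3/s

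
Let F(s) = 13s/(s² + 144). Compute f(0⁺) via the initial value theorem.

f(0⁺) = lim_{s→∞} s·13s/(s² + 144) = lim_{s→∞} 13s²/(s² + 144) = 13

Final answer: 13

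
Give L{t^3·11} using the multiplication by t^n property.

L{11} = 11/s. d^1/ds^1[1/s] = -1/s². d^2/ds^2[1/s] = 2/s^3. d^3/ds^3[1/s] = -6/s^4. So L{t^3} = (-1)^{3}·-6/s^4 = 6/s^4. Then L{t^3·11} = 11·6/s^4 = 66/s^4

Final answer: 66/s^4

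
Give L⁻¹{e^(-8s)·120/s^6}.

L⁻¹{120/s^6} = t^5. By the time shift theorem, L⁻¹{e^(-as)F(s)} = u(t-a)f(t-a) with a=8, so L⁻¹{e^(-8s)·120/s^6} = u(t-8)·(t-8)^5

Final answer: u(t-8)·(t-8)^5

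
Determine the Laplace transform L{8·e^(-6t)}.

L{e^(at)} = 1/(s-a), so L{e^(-6t)} = 1/(s+6). Then L{8·e^(-6t)} = 8/(s+6)

Final answer: 8/(s+6)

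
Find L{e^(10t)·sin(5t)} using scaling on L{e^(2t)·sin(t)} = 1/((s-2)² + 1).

Scaling with a=5: L{e^(10t)·sin(5t)} = (1/5) · 1/((s/5-2)² + 1). Simplifying: 5/((s-10)² + 25)

Final answer: 5/((s-10)² + 25)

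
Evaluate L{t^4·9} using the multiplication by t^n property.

L{9} = 9/s. d^1/ds^1[1/s] = -1/s². d^2/ds^2[1/s] = 2/s^3. d^3/ds^3[1/s] = -6/s^4. d^4/ds^4[1/s] = 24/s^5. So L{t^4} = (-1)^{4}·24/s^5 = 24/s^5. Then L{t^4·9} = 9·24/s^5 = 216/s^5

Final answer: 216/s^5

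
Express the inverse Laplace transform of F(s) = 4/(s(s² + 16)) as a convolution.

4/(s(s² + 16)) = (1/s)·(4/(s² + 16)) = L{1}·L{sin(4t)}. So f(t) = 1*(sin(4t)) = ∫₀ᵗ sin(4τ) dτ

Final answer: ∫₀ᵗ sin(4τ) dτ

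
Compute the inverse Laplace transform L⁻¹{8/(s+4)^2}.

L⁻¹{n!/(s-a)^(n+1)} = t^n·e^(at) with n=1, a=-4. So L⁻¹{1/(s+4)^2} = t·e^(-4t), and L⁻¹{8/(s+4)^2} = (8/1)·t·e^(-4t) = 8·t·e^(-4t)

Final answer: 8·t·e^(-4t)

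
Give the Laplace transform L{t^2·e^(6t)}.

L{t^n·e^(at)} = n!/(s-a)^(n+1), so L{t^2·e^(6t)} = 2/(s-6)^3

Final answer: 2/(s-6)^3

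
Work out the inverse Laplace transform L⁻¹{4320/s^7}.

L⁻¹{n!/s^(n+1)} = t^n with n=6. So L⁻¹{720/s^7} = t^6, and L⁻¹{4320/s^7} = (4320/720)·t^6 = 6·t^6

Final answer: 6·t^6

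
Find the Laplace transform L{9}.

L{9} = 9 · L{1} = 9/s

Final answer: 9/s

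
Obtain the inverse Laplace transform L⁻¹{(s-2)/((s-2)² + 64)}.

Using frequency shift, L⁻¹{(s-2)/((s-2)² + 64)} = e^(2t)·cos(8t)

Final answer: e^(2t)·cos(8t)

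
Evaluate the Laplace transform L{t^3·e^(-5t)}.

L{t^n·e^(at)} = n!/(s-a)^(n+1), so L{t^3·e^(-5t)} = 6/(s+5)^4

Final answer: 6/(s+5)^4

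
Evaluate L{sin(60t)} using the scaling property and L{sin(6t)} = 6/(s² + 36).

Using L{f(at)} = (1/a)F(s/a) with a=10: L{sin(60t)} = (1/10) · 6/((s/10)² + 36) = (1/10) · 6·100/(s² + 3600) = 60/(s² + 3600)

Final answer: 60/(s² + 3600)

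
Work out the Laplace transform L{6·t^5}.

L{t^n} = n!/s^(n+1), so L{t^5} = 120/s^6. Then L{6·t^5} = 6·120/s^6 = 720/s^6

Final answer: 720/s^6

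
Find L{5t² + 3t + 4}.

L{5t² + 3t + 4} = 5·2/s³ + 3/s² + 4/s = 10/s³ + 3/s² + 4/s

Final answer: 10/s³ + 3/s² + 4/s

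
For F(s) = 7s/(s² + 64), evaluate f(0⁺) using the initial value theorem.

f(0⁺) = lim_{s→∞} s·7s/(s² + 64) = lim_{s→∞} 7s²/(s² + 64) = 7

Final answer: 7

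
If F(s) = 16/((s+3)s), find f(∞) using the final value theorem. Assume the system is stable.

f(∞) = lim_{s→0} sF(s) = lim_{s→0} 16/(s+3) = 16/3

Final answer: 16/3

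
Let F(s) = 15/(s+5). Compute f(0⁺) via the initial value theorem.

f(0⁺) = lim_{s→∞} s·15/(s+5) = lim_{s→∞} 15s/(s+5) = 15

Final answer: 15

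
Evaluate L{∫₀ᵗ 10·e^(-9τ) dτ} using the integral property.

L{∫₀ᵗ f(τ)dτ} = F(s)/s with F(s) = 10/(s+9), so L{∫₀ᵗ 10·e^(-9τ) dτ} = 10/(s(s+9))

Final answer: 10/(s(s+9))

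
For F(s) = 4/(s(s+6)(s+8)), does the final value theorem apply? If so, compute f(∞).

Poles of sF(s) = 4/((s+6)(s+8)) are at s = -6 and s = -8, both in the left half-plane. Theorem applies. f(∞) = lim_{s→0} sF(s) = 4/(6·8) = 1/12

Final answer: 1/12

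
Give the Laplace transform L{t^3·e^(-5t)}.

L{t^n·e^(at)} = n!/(s-a)^(n+1), so L{t^3·e^(-5t)} = 6/(s+5)^4

Final answer: 6/(s+5)^4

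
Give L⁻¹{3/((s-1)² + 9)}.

Form: b/((s-a)² + b²) → e^(at)sin(bt). With a=1, b=3

Final answer: e^t·sin(3t)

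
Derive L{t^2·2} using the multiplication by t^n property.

L{2} = 2/s. d^1/ds^1[1/s] = -1/s². d^2/ds^2[1/s] = 2/s^3. So L{t^2} = (-1)^{2}·2/s^3 = 2/s^3. Then L{t^2·2} = 2·2/s^3 = 4/s^3

Final answer: 4/s^3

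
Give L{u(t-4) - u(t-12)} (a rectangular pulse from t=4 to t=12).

L{u(t-a)} = e^(-as)/s. L{u(t-4) - u(t-12)} = (e^(-4s) - e^(-12s))/s

Final answer: (e^(-4s) - e^(-12s))/s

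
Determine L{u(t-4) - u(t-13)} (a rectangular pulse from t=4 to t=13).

L{u(t-a)} = e^(-as)/s. L{u(t-4) - u(t-13)} = (e^(-4s) - e^(-13s))/s

Final answer: (e^(-4s) - e^(-13s))/s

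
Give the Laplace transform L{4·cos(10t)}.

L{cos(ωt)} = s/(s² + ω²), so L{cos(10t)} = s/(s² + 100). Then L{4·cos(10t)} = 4·s/(s² + 100) = 4s/(s² + 100)

Final answer: 4s/(s² + 100)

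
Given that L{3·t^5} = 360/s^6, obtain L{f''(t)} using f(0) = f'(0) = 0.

L{f''(t)} = s²F(s) - sf(0) - f'(0) = s²·360/s^6 - 0 - 0 = 360/s^4

Final answer: 360/s^4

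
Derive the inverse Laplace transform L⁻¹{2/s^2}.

L⁻¹{n!/s^(n+1)} = t^n with n=1. So L⁻¹{1/s^2} = t, and L⁻¹{2/s^2} = (2/1)·t = 2·t

Final answer: 2·t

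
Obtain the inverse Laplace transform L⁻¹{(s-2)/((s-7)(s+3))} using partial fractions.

Using partial fractions, f(t) = (5e^(7t) + 5e^(-3t))/10

Final answer: (5e^(7t) + 5e^(-3t))/10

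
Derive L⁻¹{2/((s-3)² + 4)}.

Form: b/((s-a)² + b²) → e^(at)sin(bt). With a=3, b=2

Final answer: e^(3t)·sin(2t)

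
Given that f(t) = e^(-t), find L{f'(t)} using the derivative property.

f(0) = 1, F(s) = 1/(s+1). L{f'(t)} = s·F(s) - f(0) = s/(s+1) - 1 = (s - (s+1))/(s+1) = -1/(s+1)

Final answer: -1/(s+1)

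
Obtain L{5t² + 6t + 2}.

L{5t² + 6t + 2} = 5·2/s³ + 6/s² + 2/s = 10/s³ + 6/s² + 2/s

Final answer: 10/s³ + 6/s² + 2/s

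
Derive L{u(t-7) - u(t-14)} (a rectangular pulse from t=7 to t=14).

L{u(t-a)} = e^(-as)/s. L{u(t-7) - u(t-14)} = (e^(-7s) - e^(-14s))/s

Final answer: (e^(-7s) - e^(-14s))/s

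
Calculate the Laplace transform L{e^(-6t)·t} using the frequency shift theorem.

L{e^(at)·t^n} = n!/(s-a)^(n+1), so L{e^(-6t)·t} = 1/(s+6)^2

Final answer: 1/(s+6)^2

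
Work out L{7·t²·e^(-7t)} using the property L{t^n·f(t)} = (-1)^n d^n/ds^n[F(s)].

L{e^(-7t)} = 1/(s+7). d/ds[1/(s+7)] = -1/(s+7)². d²/ds²[1/(s+7)] = 2/(s+7)³. So L{t²·e^(-7t)} = (-1)² · 2/(s+7)³ = 2/(s+7)³. Then L{7·t²·e^(-7t)} = 7·2/(s+7)³ = 14/(s+7)³

Final answer: 14/(s+7)³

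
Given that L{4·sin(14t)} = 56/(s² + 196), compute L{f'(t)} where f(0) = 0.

L{f'(t)} = s·F(s) - f(0) = s·56/(s² + 196) - 0 = 56s/(s² + 196)

Final answer: 56s/(s² + 196)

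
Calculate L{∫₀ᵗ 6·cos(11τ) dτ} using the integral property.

L{∫₀ᵗ f(τ)dτ} = F(s)/s with F(s) = 6s/(s² + 121), so the result is (6s/(s² + 121))/s = 6/(s² + 121)

Final answer: 6/(s² + 121)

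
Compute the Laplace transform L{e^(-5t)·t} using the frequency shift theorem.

L{e^(at)·t^n} = n!/(s-a)^(n+1), so L{e^(-5t)·t} = 1/(s+5)^2

Final answer: 1/(s+5)^2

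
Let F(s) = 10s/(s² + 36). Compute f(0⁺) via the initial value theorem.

f(0⁺) = lim_{s→∞} s·10s/(s² + 36) = lim_{s→∞} 10s²/(s² + 36) = 10

Final answer: 10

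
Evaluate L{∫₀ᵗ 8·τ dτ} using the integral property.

L{∫₀ᵗ f(τ)dτ} = F(s)/s with f(t) = 8t. F(s) = 8/s^2, so L{∫₀ᵗ 8·τ dτ} = (8/s^2)/s = 8/s^3. (Check: ∫₀ᵗ 8·τ dτ = 8t^2/2.)

Final answer: 8/s^3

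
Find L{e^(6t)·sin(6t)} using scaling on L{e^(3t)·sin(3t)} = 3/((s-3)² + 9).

Scaling with a=2: L{e^(6t)·sin(6t)} = (1/2) · 3/((s/2-3)² + 9). Simplifying: 6/((s-6)² + 36)

Final answer: 6/((s-6)² + 36)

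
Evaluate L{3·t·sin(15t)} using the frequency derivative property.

L{sin(15t)} = 15/(s² + 225). By L{t·f(t)} = -F'(s): -d/ds[15/(s² + 225)] = -(15)·(-2s)/(s² + 225)² = 30s/(s² + 225)². Then L{3·t·sin(15t)} = 3·30s/(s² + 225)² = 90s/(s² + 225)²

Final answer: 90s/(s² + 225)²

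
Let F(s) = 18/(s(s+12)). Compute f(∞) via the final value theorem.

f(∞) = lim_{s→0} s·18/(s(s+12)) = lim_{s→0} 18/(s+12) = 18/12 = 3/2

Final answer: 3/2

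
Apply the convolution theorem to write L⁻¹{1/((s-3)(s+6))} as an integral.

1/((s-3)(s+6)) = (1/(s-3))·(1/(s+6)) = L{e^(3t)}·L{e^(-6t)}. So f(t) = e^(3t)*e^(-6t) = ∫₀ᵗ e^(3τ)·e^(-6(t-τ)) dτ

Final answer: ∫₀ᵗ e^(3τ)·e^(-6(t-τ)) dτ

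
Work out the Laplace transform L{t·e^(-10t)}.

L{t^n·e^(at)} = n!/(s-a)^(n+1), so L{t·e^(-10t)} = 1/(s+10)^2

Final answer: 1/(s+10)^2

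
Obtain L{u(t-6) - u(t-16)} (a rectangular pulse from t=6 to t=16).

L{u(t-a)} = e^(-as)/s. L{u(t-6) - u(t-16)} = (e^(-6s) - e^(-16s))/s

Final answer: (e^(-6s) - e^(-16s))/s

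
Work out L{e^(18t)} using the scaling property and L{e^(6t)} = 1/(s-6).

Using L{f(at)} = (1/a)F(s/a) with a=3 and f(t) = e^(6t): L{e^(18t)} = (1/3) · 1/((s/3)-6) = (1/3) · 3/(s-18) = 1/(s-18)

Final answer: 1/(s-18)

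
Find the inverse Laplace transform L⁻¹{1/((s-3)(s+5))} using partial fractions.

Decompose: A/(s-3) + B/(s+5). A = 1/8, B = -1/8. f(t) = (e^(3t) - e^(-5t))/8

Final answer: (e^(3t) - e^(-5t))/8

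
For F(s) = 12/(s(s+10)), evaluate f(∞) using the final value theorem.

f(∞) = lim_{s→0} s·12/(s(s+10)) = lim_{s→0} 12/(s+10) = 12/10 = 6/5

Final answer: 6/5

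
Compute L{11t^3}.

L{t^n} = n!/s^(n+1). So L{11t^3} = 11·3!/s^4 = 66/s^4

Final answer: 66/s^4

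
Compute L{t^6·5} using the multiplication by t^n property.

L{5} = 5/s. d^1/ds^1[1/s] = -1/s². d^2/ds^2[1/s] = 2/s^3. d^3/ds^3[1/s] = -6/s^4. d^4/ds^4[1/s] = 24/s^5. d^5/ds^5[1/s] = -120/s^6. d^6/ds^6[1/s] = 720/s^7. So L{t^6} = (-1)^{6}·720/s^7 = 720/s^7. Then L{t^6·5} = 5·720/s^7 = 3600/s^7

Final answer: 3600/s^7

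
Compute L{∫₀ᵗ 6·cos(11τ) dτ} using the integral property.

L{∫₀ᵗ f(τ)dτ} = F(s)/s with F(s) = 6s/(s² + 121), so the result is (6s/(s² + 121))/s = 6/(s² + 121)

Final answer: 6/(s² + 121)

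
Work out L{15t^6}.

L{t^n} = n!/s^(n+1). So L{15t^6} = 15·6!/s^7 = 10800/s^7

Final answer: 10800/s^7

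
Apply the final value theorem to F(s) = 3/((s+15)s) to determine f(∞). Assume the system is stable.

f(∞) = lim_{s→0} sF(s) = lim_{s→0} 3/(s+15) = 1/5

Final answer: 1/5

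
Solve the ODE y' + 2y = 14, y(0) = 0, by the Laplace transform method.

sY + 2Y = 14/s. Y = 14/(s(s+2)). Partial fractions: Y = 7/s - 7/(s+2)

Final answer: y(t) = 7(1 - e^(-2t))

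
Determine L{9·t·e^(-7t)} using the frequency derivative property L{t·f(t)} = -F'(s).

L{e^(-7t)} = 1/(s+7). By frequency derivative: L{t·e^(-7t)} = -d/ds[1/(s+7)] = -(-1)/(s+7)² = 1/(s+7)². Then L{9·t·e^(-7t)} = 9·1/(s+7)² = 9/(s+7)²

Final answer: 9/(s+7)²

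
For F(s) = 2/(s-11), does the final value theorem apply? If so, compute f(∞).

sF(s) = 2s/(s-11) has a pole at s = 11 in the right half-plane. Theorem does NOT apply (unstable system; f(t) = 2·e^(11t) grows without bound).

Final answer: Not applicable (unstable)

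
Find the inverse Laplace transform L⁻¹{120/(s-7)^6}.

L⁻¹{n!/(s-a)^(n+1)} = t^n·e^(at), so L⁻¹{120/(s-7)^6} = t^5·e^(7t)

Final answer: t^5·e^(7t)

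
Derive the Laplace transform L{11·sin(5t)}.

L{sin(ωt)} = ω/(s² + ω²), so L{sin(5t)} = 5/(s² + 25). Then L{11·sin(5t)} = 11·5/(s² + 25) = 55/(s² + 25)

Final answer: 55/(s² + 25)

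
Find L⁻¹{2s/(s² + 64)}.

This is the form c·s/(s² + a²) with a = 8, c = 2. L⁻¹ = 2·cos(8t)

Final answer: 2·cos(8t)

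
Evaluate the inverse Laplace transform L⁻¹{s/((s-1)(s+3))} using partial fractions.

Using partial fractions, f(t) = (e^t + 3e^(-3t))/4

Final answer: (e^t + 3e^(-3t))/4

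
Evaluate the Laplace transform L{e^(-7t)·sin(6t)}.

L{e^(at)·sin(ωt)} = ω/((s-a)² + ω²), so L{e^(-7t)·sin(6t)} = 6/((s+7)² + 36)

Final answer: 6/((s+7)² + 36)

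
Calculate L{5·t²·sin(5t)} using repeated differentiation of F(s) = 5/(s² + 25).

F(s) = 5/(s² + 25). F'(s) = -10s/(s² + 25)². F''(s) = -10(25 - 3s²)/(s² + 25)³ = (30s² - 250)/(s² + 25)³. So L{t²·sin(5t)} = (-1)² F''(s) = (30s² - 250)/(s² + 25)³. Then L{5·t²·sin(5t)} = 5·(30s² - 250)/(s² + 25)³ = (150s² - 1250)/(s² + 25)³

Final answer: (150s² - 1250)/(s² + 25)³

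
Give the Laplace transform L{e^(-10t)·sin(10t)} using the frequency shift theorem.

Frequency shift: L{e^(at)f(t)} = F(s-a). L{e^(-10t)·sin(10t)} = 10/((s+10)² + 100)

Final answer: 10/((s+10)² + 100)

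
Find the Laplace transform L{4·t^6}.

L{t^n} = n!/s^(n+1), so L{t^6} = 720/s^7. Then L{4·t^6} = 4·720/s^7 = 2880/s^7

Final answer: 2880/s^7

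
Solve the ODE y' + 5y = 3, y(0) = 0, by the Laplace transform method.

sY + 5Y = 3/s. Y = 3/(s(s+5)). Partial fractions: Y = 3/5/s - 3/5/(s+5)

Final answer: y(t) = 3/5(1 - e^(-5t))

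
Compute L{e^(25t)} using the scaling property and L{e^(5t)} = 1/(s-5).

Using L{f(at)} = (1/a)F(s/a) with a=5 and f(t) = e^(5t): L{e^(25t)} = (1/5) · 1/((s/5)-5) = (1/5) · 5/(s-25) = 1/(s-25)

Final answer: 1/(s-25)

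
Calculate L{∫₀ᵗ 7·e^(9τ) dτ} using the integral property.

L{∫₀ᵗ f(τ)dτ} = F(s)/s with F(s) = 7/(s-9), so L{∫₀ᵗ 7·e^(9τ) dτ} = 7/(s(s-9))

Final answer: 7/(s(s-9))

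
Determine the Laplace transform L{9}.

L{9} = 9 · L{1} = 9/s

Final answer: 9/s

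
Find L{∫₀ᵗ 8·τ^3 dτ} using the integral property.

L{∫₀ᵗ f(τ)dτ} = F(s)/s with f(t) = 8t^3. F(s) = 48/s^4, so L{∫₀ᵗ 8·τ^3 dτ} = (48/s^4)/s = 48/s^5. (Check: ∫₀ᵗ 8·τ^3 dτ = 8t^4/4.)

Final answer: 48/s^5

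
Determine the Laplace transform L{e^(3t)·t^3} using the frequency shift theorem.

L{e^(at)·t^n} = n!/(s-a)^(n+1), so L{e^(3t)·t^3} = 6/(s-3)^4

Final answer: 6/(s-3)^4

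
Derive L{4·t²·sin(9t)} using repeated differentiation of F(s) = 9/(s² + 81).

F(s) = 9/(s² + 81). F'(s) = -18s/(s² + 81)². F''(s) = -18(81 - 3s²)/(s² + 81)³ = (54s² - 1458)/(s² + 81)³. So L{t²·sin(9t)} = (-1)² F''(s) = (54s² - 1458)/(s² + 81)³. Then L{4·t²·sin(9t)} = 4·(54s² - 1458)/(s² + 81)³ = (216s² - 5832)/(s² + 81)³

Final answer: (216s² - 5832)/(s² + 81)³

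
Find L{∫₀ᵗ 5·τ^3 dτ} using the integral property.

L{∫₀ᵗ f(τ)dτ} = F(s)/s with f(t) = 5t^3. F(s) = 30/s^4, so L{∫₀ᵗ 5·τ^3 dτ} = (30/s^4)/s = 30/s^5. (Check: ∫₀ᵗ 5·τ^3 dτ = 5t^4/4.)

Final answer: 30/s^5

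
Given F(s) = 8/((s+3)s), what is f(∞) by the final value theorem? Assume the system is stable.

f(∞) = lim_{s→0} sF(s) = lim_{s→0} 8/(s+3) = 8/3

Final answer: 8/3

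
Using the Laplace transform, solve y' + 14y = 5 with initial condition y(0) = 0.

sY + 14Y = 5/s. Y = 5/(s(s+14)). Partial fractions: Y = 5/14/s - 5/14/(s+14)

Final answer: y(t) = 5/14(1 - e^(-14t))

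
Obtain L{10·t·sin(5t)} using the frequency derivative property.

L{sin(5t)} = 5/(s² + 25). By L{t·f(t)} = -F'(s): -d/ds[5/(s² + 25)] = -(5)·(-2s)/(s² + 25)² = 10s/(s² + 25)². Then L{10·t·sin(5t)} = 10·10s/(s² + 25)² = 100s/(s² + 25)²

Final answer: 100s/(s² + 25)²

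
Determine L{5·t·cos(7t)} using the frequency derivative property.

L{cos(7t)} = s/(s² + 49). Derivative: d/ds[s/(s² + 49)] = [(s² + 49) - s·2s]/(s² + 49)² = (49 - s²)/(s² + 49)². So L{t·cos(7t)} = -F'(s) = (s² - 49)/(s² + 49)². Then L{5·t·cos(7t)} = 5·(s² - 49)/(s² + 49)²

Final answer: 5·(s² - 49)/(s² + 49)²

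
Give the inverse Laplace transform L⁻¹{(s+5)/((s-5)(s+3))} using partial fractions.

Using partial fractions, f(t) = (10e^(5t) - 2e^(-3t))/8

Final answer: (10e^(5t) - 2e^(-3t))/8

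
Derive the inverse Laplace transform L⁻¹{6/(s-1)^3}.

L⁻¹{n!/(s-a)^(n+1)} = t^n·e^(at) with n=2, a=1. So L⁻¹{2/(s-1)^3} = t^2·e^t, and L⁻¹{6/(s-1)^3} = (6/2)·t^2·e^t = 3·t^2·e^t

Final answer: 3·t^2·e^t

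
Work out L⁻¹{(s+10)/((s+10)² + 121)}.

Using frequency shift: L⁻¹{(s-a)/((s-a)² + b²)} = e^(at)cos(bt). Here a=-10, b=11

Final answer: e^(-10t)·cos(11t)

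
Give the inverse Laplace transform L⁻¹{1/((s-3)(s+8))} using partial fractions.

Decompose: A/(s-3) + B/(s+8). A = 1/11, B = -1/11. f(t) = (e^(3t) - e^(-8t))/11

Final answer: (e^(3t) - e^(-8t))/11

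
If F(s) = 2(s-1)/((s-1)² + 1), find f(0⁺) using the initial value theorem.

f(0⁺) = lim_{s→∞} sF(s) = lim_{s→∞} 2s(s-1)/((s-1)² + 1) = 2

Final answer: 2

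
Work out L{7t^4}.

L{t^n} = n!/s^(n+1). So L{7t^4} = 7·4!/s^5 = 168/s^5

Final answer: 168/s^5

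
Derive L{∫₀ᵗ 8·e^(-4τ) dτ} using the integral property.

L{∫₀ᵗ f(τ)dτ} = F(s)/s with F(s) = 8/(s+4), so L{∫₀ᵗ 8·e^(-4τ) dτ} = 8/(s(s+4))

Final answer: 8/(s(s+4))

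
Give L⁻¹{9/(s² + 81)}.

This is the form c·a/(s² + a²) with a = 9. L⁻¹ = sin(9t)

Final answer: sin(9t)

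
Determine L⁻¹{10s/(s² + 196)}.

This is the form c·s/(s² + a²) with a = 14, c = 10. L⁻¹ = 10·cos(14t)

Final answer: 10·cos(14t)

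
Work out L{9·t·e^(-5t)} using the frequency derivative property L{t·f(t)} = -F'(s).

L{e^(-5t)} = 1/(s+5). By frequency derivative: L{t·e^(-5t)} = -d/ds[1/(s+5)] = -(-1)/(s+5)² = 1/(s+5)². Then L{9·t·e^(-5t)} = 9·1/(s+5)² = 9/(s+5)²

Final answer: 9/(s+5)²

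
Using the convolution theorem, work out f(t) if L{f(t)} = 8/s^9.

8/s^9 = (8/s)·(1/s^8) = L{8}·L{t^7/5040}. By convolution, f(t) = 8*t^7/5040 = ∫₀ᵗ 8·τ^7/5040 dτ = 8·t^8/40320

Final answer: 8·t^8/40320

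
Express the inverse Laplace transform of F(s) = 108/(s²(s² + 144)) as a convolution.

108/(s²(s² + 144)) = (1/s²)·(108/(s² + 144)) = L{t}·L{9·sin(12t)}. So f(t) = t*(9·sin(12t)) = ∫₀ᵗ 9τ·sin(12(t-τ)) dτ

Final answer: ∫₀ᵗ 9τ·sin(12(t-τ)) dτ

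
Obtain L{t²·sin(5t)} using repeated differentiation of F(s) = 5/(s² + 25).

F(s) = 5/(s² + 25). F'(s) = -10s/(s² + 25)². F''(s) = -10(25 - 3s²)/(s² + 25)³ = (30s² - 250)/(s² + 25)³. So L{t²·sin(5t)} = (-1)² F''(s) = (30s² - 250)/(s² + 25)³

Final answer: (30s² - 250)/(s² + 25)³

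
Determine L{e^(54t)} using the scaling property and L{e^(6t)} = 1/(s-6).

Using L{f(at)} = (1/a)F(s/a) with a=9 and f(t) = e^(6t): L{e^(54t)} = (1/9) · 1/((s/9)-6) = (1/9) · 9/(s-54) = 1/(s-54)

Final answer: 1/(s-54)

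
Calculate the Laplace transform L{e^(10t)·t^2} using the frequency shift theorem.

L{e^(at)·t^n} = n!/(s-a)^(n+1), so L{e^(10t)·t^2} = 2/(s-10)^3

Final answer: 2/(s-10)^3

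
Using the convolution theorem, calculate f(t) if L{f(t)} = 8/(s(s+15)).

8/(s(s+15)) = (8/s)·(1/(s+15)) = L{8}·L{e^(-15t)}. By convolution, f(t) = 8*e^(-15t) = ∫₀ᵗ 8·e^(-15τ) dτ = 8·(1 - e^(-15t))/15

Final answer: 8·(1 - e^(-15t))/15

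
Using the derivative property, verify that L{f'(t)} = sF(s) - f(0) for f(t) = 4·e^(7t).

f'(t) = 28e^(7t). Direct: L{f'(t)} = 28/(s-7). Property: s·4/(s-7) - 4 = (4s - 4(s-7))/(s-7) = 28/(s-7). ✓

Final answer: 28/(s-7)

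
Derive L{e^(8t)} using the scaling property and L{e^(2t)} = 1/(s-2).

Using L{f(at)} = (1/a)F(s/a) with a=4 and f(t) = e^(2t): L{e^(8t)} = (1/4) · 1/((s/4)-2) = (1/4) · 4/(s-8) = 1/(s-8)

Final answer: 1/(s-8)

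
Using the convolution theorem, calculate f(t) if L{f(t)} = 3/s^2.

3/s^2 = (3/s)·(1/s) = L{3}·L{1}. By convolution, f(t) = 3*1 = ∫₀ᵗ 3·1 dτ = 3·t

Final answer: 3·t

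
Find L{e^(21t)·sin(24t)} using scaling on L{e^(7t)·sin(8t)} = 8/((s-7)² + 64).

Scaling with a=3: L{e^(21t)·sin(24t)} = (1/3) · 8/((s/3-7)² + 64). Simplifying: 24/((s-21)² + 576)

Final answer: 24/((s-21)² + 576)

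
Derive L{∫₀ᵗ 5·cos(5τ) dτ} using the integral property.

L{∫₀ᵗ f(τ)dτ} = F(s)/s with F(s) = 5s/(s² + 25), so the result is (5s/(s² + 25))/s = 5/(s² + 25)

Final answer: 5/(s² + 25)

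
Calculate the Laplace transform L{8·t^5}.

L{t^n} = n!/s^(n+1), so L{t^5} = 120/s^6. Then L{8·t^5} = 8·120/s^6 = 960/s^6

Final answer: 960/s^6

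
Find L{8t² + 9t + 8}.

L{8t² + 9t + 8} = 8·2/s³ + 9/s² + 8/s = 16/s³ + 9/s² + 8/s

Final answer: 16/s³ + 9/s² + 8/s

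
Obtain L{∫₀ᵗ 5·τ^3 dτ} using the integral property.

L{∫₀ᵗ f(τ)dτ} = F(s)/s with f(t) = 5t^3. F(s) = 30/s^4, so L{∫₀ᵗ 5·τ^3 dτ} = (30/s^4)/s = 30/s^5. (Check: ∫₀ᵗ 5·τ^3 dτ = 5t^4/4.)

Final answer: 30/s^5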